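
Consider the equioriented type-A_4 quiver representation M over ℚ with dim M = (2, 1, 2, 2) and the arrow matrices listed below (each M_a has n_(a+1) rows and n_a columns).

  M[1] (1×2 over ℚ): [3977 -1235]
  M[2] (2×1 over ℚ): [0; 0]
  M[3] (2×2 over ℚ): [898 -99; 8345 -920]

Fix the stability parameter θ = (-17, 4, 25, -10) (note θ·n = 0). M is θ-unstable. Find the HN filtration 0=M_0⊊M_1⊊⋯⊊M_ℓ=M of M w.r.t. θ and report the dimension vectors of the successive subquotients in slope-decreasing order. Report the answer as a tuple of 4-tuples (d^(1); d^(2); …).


Interval decomposition of M: I[1,1], I[1,2], I[3,4]^2.
HN type (ℓ=3): μ^(1)=15/2; μ^(2)=4; μ^(3)=-17

((0, 0, 2, 2); (0, 1, 0, 0); (2, 0, 0, 0))


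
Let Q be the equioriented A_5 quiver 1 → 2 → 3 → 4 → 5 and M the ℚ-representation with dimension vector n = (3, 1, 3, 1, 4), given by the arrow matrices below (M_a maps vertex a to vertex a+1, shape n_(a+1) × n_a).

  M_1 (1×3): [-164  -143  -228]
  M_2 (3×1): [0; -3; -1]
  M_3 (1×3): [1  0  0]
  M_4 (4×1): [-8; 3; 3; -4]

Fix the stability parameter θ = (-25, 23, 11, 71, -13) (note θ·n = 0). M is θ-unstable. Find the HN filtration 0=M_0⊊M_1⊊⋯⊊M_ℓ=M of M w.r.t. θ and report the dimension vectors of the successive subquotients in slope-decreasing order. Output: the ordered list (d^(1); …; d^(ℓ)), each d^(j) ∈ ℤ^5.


Interval decomposition of M: I[1,1]^2, I[1,3], I[3,3], I[3,5], I[5,5]^3.
HN type (ℓ=5): μ^(1)=29; μ^(2)=17; μ^(3)=11; μ^(4)=-13; μ^(5)=-25

((0, 0, 0, 1, 1); (0, 1, 1, 0, 0); (0, 0, 2, 0, 0); (0, 0, 0, 0, 3); (3, 0, 0, 0, 0))


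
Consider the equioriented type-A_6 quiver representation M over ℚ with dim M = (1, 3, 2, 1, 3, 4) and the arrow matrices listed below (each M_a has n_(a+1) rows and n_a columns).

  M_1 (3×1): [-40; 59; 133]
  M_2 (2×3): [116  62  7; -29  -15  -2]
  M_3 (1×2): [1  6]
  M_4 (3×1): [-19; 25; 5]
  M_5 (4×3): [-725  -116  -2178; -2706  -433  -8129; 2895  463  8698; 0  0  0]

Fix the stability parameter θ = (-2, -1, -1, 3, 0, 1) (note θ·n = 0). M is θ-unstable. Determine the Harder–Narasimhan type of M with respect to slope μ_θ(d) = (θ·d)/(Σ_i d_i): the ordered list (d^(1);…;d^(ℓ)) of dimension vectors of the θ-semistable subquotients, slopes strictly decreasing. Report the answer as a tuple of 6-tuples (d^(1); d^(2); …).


Via rank(M_{q-1}∘⋯∘M_p): M ≅ I[1,6], I[2,2], I[2,3], I[5,6]^2, I[6,6].
μ_θ-semistable layers: μ^(1)=4/3; μ^(2)=1; μ^(3)=0; μ^(4)=-1; μ^(5)=-2

((0, 0, 0, 1, 1, 1); (0, 0, 0, 0, 0, 3); (0, 0, 0, 0, 2, 0); (0, 3, 2, 0, 0, 0); (1, 0, 0, 0, 0, 0))


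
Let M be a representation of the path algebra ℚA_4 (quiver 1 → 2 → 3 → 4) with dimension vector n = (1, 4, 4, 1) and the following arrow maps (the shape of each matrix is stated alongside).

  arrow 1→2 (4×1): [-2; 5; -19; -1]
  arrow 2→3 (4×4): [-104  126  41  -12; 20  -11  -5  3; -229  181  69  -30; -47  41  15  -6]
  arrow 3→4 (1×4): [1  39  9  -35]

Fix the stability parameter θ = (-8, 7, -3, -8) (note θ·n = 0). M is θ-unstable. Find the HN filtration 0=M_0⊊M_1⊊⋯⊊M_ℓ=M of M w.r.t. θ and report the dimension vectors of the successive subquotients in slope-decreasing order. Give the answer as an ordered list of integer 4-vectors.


Via rank(M_{q-1}∘⋯∘M_p): M ≅ I[1,4], I[2,3]^3.
μ_θ-semistable layers: μ^(1)=2; μ^(2)=-4/3; μ^(3)=-8

((0, 3, 3, 0); (0, 1, 1, 1); (1, 0, 0, 0))


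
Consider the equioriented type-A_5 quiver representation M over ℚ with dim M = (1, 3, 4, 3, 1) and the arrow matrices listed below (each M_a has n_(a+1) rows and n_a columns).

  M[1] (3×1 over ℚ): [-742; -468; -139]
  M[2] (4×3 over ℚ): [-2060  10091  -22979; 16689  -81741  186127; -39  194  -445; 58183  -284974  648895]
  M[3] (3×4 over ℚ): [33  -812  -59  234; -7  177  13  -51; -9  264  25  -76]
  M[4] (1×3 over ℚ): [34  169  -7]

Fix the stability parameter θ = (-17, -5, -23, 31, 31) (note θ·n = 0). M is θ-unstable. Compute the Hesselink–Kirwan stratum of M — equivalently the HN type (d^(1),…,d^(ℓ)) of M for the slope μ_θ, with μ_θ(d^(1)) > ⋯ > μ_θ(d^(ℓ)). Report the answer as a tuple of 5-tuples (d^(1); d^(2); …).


Via rank(M_{q-1}∘⋯∘M_p): M ≅ I[1,3], I[2,4], I[2,5], I[3,4].
μ_θ-semistable layers: μ^(1)=31; μ^(2)=-14; μ^(3)=-17; μ^(4)=-23

((0, 0, 0, 3, 1); (0, 3, 3, 0, 0); (1, 0, 0, 0, 0); (0, 0, 1, 0, 0))


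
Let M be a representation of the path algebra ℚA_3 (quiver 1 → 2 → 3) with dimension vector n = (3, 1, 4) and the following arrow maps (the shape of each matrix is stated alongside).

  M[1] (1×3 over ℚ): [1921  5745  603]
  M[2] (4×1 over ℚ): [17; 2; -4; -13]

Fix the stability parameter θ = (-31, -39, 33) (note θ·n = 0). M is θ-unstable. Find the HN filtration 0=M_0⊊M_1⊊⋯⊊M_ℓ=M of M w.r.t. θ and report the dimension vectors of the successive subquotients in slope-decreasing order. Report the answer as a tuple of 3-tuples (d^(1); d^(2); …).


Barcode: M ≅ I[1,1]^2, I[1,3], I[3,3]^3. HN layers by μ_θ (3 steps, strictly decreasing):
  μ^(1)=33; μ^(2)=-31; μ^(3)=-35

((0, 0, 4); (2, 0, 0); (1, 1, 0))


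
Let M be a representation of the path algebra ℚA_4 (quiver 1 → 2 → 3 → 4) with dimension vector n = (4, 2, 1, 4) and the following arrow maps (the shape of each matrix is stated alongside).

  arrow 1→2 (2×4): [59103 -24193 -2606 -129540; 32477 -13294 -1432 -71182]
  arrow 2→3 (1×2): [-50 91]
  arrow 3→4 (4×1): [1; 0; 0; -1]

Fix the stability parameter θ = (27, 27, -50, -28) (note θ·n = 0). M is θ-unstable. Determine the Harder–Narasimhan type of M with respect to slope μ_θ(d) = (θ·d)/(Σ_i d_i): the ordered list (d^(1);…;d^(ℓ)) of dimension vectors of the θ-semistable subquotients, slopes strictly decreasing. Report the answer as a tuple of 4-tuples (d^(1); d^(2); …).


Via rank(M_{q-1}∘⋯∘M_p): M ≅ I[1,1]^2, I[1,2], I[1,4], I[4,4]^3.
μ_θ-semistable layers: μ^(1)=27; μ^(2)=-6; μ^(3)=-28

((3, 1, 0, 0); (1, 1, 1, 1); (0, 0, 0, 3))


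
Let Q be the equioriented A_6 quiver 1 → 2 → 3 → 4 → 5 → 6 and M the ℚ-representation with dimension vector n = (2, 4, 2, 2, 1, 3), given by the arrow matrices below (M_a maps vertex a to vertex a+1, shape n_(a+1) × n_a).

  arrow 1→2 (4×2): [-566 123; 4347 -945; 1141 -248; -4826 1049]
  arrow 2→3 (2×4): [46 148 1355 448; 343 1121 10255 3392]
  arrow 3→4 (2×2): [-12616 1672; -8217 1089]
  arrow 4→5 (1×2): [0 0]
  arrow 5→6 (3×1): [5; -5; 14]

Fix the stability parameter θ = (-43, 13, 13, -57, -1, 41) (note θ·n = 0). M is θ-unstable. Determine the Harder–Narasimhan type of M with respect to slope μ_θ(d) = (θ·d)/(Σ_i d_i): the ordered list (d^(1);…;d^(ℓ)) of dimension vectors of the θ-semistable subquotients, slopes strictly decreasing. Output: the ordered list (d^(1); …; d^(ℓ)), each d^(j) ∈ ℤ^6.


Interval decomposition of M: I[1,3], I[1,4], I[2,2]^2, I[4,4], I[5,6], I[6,6]^2.
HN type (ℓ=6): μ^(1)=41; μ^(2)=13; μ^(3)=-1; μ^(4)=-31/3; μ^(5)=-43; μ^(6)=-57

((0, 0, 0, 0, 0, 3); (0, 3, 1, 0, 0, 0); (0, 0, 0, 0, 1, 0); (0, 1, 1, 1, 0, 0); (2, 0, 0, 0, 0, 0); (0, 0, 0, 1, 0, 0))


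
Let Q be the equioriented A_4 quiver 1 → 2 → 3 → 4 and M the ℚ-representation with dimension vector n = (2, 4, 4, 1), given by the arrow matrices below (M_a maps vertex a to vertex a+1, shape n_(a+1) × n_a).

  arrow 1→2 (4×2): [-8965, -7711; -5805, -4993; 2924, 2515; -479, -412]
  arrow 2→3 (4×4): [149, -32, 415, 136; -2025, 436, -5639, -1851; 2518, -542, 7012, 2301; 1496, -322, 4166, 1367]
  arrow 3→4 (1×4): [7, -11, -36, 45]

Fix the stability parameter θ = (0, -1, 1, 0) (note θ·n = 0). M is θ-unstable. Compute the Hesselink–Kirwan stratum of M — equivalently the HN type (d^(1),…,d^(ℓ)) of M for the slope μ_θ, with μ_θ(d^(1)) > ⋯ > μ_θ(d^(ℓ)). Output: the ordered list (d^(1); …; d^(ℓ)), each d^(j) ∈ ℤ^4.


Via rank(M_{q-1}∘⋯∘M_p): M ≅ I[1,3]^2, I[2,2], I[2,4], I[3,3].
μ_θ-semistable layers: μ^(1)=1; μ^(2)=1/2; μ^(3)=-1/2; μ^(4)=-1

((0, 0, 3, 0); (0, 0, 1, 1); (2, 2, 0, 0); (0, 2, 0, 0))


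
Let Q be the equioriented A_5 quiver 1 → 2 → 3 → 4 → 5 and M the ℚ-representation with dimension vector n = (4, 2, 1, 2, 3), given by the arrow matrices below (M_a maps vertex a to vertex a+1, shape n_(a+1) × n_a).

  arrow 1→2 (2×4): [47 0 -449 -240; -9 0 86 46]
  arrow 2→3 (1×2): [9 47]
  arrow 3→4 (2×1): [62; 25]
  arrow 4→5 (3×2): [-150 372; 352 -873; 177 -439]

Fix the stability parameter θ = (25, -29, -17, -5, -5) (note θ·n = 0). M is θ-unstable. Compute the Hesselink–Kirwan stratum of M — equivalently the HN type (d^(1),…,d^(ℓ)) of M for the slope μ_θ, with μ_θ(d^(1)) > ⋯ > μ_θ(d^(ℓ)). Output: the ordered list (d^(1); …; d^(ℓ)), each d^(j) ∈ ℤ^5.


Via rank(M_{q-1}∘⋯∘M_p): M ≅ I[1,1]^2, I[1,2], I[1,5], I[4,5], I[5,5].
μ_θ-semistable layers: μ^(1)=25; μ^(2)=-2; μ^(3)=-5; μ^(4)=-7

((2, 0, 0, 0, 0); (1, 1, 0, 0, 0); (0, 0, 0, 2, 3); (1, 1, 1, 0, 0))


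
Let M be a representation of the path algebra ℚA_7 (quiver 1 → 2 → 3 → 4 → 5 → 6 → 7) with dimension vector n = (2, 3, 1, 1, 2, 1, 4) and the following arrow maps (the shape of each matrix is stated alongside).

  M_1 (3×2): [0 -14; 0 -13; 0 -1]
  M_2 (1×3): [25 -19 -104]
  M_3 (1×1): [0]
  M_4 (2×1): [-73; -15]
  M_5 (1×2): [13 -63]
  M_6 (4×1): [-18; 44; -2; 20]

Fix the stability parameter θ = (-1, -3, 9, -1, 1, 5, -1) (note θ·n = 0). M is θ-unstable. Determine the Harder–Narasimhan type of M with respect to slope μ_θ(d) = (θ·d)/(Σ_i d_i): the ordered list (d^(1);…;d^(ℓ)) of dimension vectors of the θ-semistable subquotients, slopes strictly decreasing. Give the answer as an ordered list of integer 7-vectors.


Barcode: M ≅ I[1,1], I[1,3], I[2,2]^2, I[4,7], I[5,5], I[7,7]^3. HN layers by μ_θ (6 steps, strictly decreasing):
  μ^(1)=9; μ^(2)=2; μ^(3)=1; μ^(4)=-1; μ^(5)=-2; μ^(6)=-3

((0, 0, 1, 0, 0, 0, 0); (0, 0, 0, 0, 0, 1, 1); (0, 0, 0, 0, 2, 0, 0); (1, 0, 0, 1, 0, 0, 3); (1, 1, 0, 0, 0, 0, 0); (0, 2, 0, 0, 0, 0, 0))


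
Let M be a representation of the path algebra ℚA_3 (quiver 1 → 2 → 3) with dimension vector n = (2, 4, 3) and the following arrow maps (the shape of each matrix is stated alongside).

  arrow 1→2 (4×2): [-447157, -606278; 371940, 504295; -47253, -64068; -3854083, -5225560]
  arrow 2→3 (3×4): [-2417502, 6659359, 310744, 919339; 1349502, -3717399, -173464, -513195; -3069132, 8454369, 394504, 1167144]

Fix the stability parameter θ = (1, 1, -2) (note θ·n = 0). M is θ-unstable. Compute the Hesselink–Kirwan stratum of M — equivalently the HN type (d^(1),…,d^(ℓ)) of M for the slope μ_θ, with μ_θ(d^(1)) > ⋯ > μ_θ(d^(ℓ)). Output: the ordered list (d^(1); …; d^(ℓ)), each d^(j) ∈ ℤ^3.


Via rank(M_{q-1}∘⋯∘M_p): M ≅ I[1,3]^2, I[2,2]^2, I[3,3].
μ_θ-semistable layers: μ^(1)=1; μ^(2)=0; μ^(3)=-2

((0, 2, 0); (2, 2, 2); (0, 0, 1))


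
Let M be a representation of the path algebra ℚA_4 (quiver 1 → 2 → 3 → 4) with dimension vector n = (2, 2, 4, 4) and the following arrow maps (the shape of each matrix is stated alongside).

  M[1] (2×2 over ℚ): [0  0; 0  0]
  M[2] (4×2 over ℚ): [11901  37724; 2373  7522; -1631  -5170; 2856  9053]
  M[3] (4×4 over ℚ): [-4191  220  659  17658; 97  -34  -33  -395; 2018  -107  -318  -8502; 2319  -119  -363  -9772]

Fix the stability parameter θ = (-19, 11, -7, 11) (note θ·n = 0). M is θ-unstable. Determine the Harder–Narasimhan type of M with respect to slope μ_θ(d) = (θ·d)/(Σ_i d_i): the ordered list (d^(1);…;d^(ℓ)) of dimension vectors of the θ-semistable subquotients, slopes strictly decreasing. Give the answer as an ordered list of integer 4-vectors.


Interval decomposition of M: I[1,1]^2, I[2,4]^2, I[3,4]^2.
HN type (ℓ=4): μ^(1)=11; μ^(2)=2; μ^(3)=-7; μ^(4)=-19

((0, 0, 0, 4); (0, 2, 2, 0); (0, 0, 2, 0); (2, 0, 0, 0))


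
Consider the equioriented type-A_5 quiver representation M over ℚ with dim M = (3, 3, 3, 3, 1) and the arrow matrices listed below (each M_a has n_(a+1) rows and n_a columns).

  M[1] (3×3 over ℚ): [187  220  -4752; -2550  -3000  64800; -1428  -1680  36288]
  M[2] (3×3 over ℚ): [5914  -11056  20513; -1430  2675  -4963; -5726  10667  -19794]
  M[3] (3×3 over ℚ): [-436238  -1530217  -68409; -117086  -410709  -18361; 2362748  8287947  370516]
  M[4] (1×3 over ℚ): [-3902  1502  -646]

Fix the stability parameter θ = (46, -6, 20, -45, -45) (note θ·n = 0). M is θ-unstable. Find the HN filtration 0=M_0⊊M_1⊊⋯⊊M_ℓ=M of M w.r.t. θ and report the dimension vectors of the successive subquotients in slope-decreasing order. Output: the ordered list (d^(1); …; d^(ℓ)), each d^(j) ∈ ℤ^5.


Interval decomposition of M: I[1,1]^2, I[1,3], I[2,4], I[2,5], I[4,4].
HN type (ℓ=5): μ^(1)=46; μ^(2)=20; μ^(3)=-31/3; μ^(4)=-19; μ^(5)=-45

((2, 0, 0, 0, 0); (1, 1, 1, 0, 0); (0, 1, 1, 1, 0); (0, 1, 1, 1, 1); (0, 0, 0, 1, 0))


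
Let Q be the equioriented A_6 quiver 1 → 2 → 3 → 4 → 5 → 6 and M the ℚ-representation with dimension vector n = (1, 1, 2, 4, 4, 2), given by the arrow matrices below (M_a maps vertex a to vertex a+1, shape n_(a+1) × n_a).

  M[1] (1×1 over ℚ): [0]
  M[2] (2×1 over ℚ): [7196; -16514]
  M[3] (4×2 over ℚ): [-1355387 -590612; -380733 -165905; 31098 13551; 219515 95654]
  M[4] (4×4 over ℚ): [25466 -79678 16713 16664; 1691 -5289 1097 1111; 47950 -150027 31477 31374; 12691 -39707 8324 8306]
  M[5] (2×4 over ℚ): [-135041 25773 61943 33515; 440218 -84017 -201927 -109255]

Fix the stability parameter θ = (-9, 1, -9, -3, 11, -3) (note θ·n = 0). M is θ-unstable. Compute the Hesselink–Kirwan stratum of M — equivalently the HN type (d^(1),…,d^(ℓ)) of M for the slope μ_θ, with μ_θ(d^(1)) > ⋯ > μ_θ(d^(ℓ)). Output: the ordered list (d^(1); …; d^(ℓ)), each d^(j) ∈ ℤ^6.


Via rank(M_{q-1}∘⋯∘M_p): M ≅ I[1,1], I[2,6], I[3,6], I[4,5]^2.
μ_θ-semistable layers: μ^(1)=11; μ^(2)=4; μ^(3)=-3; μ^(4)=-4; μ^(5)=-9

((0, 0, 0, 0, 2, 0); (0, 0, 0, 0, 2, 2); (0, 0, 0, 4, 0, 0); (0, 1, 1, 0, 0, 0); (1, 0, 1, 0, 0, 0))


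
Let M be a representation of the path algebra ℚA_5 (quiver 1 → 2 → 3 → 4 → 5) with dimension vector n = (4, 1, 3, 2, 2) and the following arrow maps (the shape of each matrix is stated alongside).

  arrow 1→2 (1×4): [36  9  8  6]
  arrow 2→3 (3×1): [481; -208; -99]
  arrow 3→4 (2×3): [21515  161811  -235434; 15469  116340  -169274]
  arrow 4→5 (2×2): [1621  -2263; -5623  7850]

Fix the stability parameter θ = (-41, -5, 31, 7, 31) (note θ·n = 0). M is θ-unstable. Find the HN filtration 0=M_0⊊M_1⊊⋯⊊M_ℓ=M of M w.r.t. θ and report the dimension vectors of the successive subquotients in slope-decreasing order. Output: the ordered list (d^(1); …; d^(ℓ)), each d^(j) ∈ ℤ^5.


Via rank(M_{q-1}∘⋯∘M_p): M ≅ I[1,1]^3, I[1,5], I[3,3], I[3,5].
μ_θ-semistable layers: μ^(1)=31; μ^(2)=19; μ^(3)=-5; μ^(4)=-41

((0, 0, 1, 0, 2); (0, 0, 2, 2, 0); (0, 1, 0, 0, 0); (4, 0, 0, 0, 0))


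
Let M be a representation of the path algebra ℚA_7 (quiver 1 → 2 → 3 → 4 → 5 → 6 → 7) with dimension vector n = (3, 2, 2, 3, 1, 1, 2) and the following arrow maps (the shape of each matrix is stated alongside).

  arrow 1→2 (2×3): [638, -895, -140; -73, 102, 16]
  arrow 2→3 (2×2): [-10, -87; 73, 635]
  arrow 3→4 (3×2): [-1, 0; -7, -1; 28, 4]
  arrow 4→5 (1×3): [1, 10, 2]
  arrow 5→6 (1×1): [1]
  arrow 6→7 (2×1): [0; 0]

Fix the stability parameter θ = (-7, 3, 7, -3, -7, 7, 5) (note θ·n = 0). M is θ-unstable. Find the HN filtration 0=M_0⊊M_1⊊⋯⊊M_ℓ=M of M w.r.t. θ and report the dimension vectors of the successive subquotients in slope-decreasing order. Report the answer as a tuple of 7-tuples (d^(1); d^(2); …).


Barcode: M ≅ I[1,1], I[1,4], I[1,6], I[4,4], I[7,7]^2. HN layers by μ_θ (6 steps, strictly decreasing):
  μ^(1)=7; μ^(2)=5; μ^(3)=7/3; μ^(4)=0; μ^(5)=-3; μ^(6)=-7

((0, 0, 0, 0, 0, 1, 0); (0, 0, 0, 0, 0, 0, 2); (0, 1, 1, 1, 0, 0, 0); (0, 1, 1, 1, 1, 0, 0); (0, 0, 0, 1, 0, 0, 0); (3, 0, 0, 0, 0, 0, 0))


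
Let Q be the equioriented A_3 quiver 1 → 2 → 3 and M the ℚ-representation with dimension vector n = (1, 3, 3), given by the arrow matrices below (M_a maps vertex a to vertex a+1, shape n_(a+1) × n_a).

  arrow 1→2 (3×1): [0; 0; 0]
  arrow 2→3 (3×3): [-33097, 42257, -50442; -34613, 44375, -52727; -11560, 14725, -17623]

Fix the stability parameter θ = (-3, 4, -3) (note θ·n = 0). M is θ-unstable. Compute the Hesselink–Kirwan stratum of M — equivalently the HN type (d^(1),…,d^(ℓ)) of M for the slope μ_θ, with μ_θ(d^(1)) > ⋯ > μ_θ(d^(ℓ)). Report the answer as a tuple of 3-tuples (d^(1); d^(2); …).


Via rank(M_{q-1}∘⋯∘M_p): M ≅ I[1,1], I[2,3]^3.
μ_θ-semistable layers: μ^(1)=1/2; μ^(2)=-3

((0, 3, 3); (1, 0, 0))


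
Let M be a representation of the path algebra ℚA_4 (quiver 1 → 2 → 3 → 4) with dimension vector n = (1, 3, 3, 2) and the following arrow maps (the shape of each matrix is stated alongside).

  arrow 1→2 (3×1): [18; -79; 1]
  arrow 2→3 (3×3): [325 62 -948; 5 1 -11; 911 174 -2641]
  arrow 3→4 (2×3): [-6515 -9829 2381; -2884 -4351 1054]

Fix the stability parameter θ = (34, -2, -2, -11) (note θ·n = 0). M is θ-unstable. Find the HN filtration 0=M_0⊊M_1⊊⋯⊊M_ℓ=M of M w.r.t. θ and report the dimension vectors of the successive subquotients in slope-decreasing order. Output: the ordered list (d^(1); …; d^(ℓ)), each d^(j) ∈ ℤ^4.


Barcode: M ≅ I[1,4], I[2,3], I[2,4]. HN layers by μ_θ (3 steps, strictly decreasing):
  μ^(1)=19/4; μ^(2)=-2; μ^(3)=-5

((1, 1, 1, 1); (0, 1, 1, 0); (0, 1, 1, 1))


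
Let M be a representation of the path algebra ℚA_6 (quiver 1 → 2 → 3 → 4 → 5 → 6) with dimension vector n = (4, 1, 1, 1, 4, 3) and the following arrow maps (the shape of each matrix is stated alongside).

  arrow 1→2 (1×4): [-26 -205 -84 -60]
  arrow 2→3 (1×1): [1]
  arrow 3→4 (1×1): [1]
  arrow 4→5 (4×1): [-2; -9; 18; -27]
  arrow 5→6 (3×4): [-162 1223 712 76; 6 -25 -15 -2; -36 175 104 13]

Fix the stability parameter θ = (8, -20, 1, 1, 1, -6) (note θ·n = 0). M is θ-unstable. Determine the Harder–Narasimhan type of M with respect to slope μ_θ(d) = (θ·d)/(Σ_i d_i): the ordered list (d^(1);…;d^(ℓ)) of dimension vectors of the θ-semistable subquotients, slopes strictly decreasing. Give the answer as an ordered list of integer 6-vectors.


Interval decomposition of M: I[1,1]^3, I[1,6], I[5,5], I[5,6]^2.
HN type (ℓ=5): μ^(1)=8; μ^(2)=1; μ^(3)=-3/4; μ^(4)=-5/2; μ^(5)=-6

((3, 0, 0, 0, 0, 0); (0, 0, 0, 0, 1, 0); (0, 0, 1, 1, 1, 1); (0, 0, 0, 0, 2, 2); (1, 1, 0, 0, 0, 0))


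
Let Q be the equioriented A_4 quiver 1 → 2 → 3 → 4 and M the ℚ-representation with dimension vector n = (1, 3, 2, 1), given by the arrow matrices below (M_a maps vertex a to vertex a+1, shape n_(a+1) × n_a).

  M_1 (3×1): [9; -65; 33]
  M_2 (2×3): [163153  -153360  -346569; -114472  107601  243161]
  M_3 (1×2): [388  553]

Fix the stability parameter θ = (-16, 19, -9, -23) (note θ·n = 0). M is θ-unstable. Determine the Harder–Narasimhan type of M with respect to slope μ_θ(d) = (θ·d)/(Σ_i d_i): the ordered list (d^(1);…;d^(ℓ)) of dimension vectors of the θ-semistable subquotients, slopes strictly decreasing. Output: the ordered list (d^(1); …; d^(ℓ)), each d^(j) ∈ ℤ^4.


Via rank(M_{q-1}∘⋯∘M_p): M ≅ I[1,2], I[2,3], I[2,4].
μ_θ-semistable layers: μ^(1)=19; μ^(2)=5; μ^(3)=-13/3; μ^(4)=-16

((0, 1, 0, 0); (0, 1, 1, 0); (0, 1, 1, 1); (1, 0, 0, 0))


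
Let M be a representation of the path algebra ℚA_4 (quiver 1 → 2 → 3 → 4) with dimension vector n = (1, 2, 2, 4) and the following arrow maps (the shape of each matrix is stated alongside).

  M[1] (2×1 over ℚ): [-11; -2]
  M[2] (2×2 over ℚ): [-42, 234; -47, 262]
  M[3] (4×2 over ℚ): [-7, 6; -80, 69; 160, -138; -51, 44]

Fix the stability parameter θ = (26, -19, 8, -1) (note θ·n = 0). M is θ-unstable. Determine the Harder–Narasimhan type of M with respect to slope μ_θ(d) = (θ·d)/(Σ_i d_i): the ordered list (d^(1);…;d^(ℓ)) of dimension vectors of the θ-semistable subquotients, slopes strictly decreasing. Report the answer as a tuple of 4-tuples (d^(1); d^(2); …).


Via rank(M_{q-1}∘⋯∘M_p): M ≅ I[1,4], I[2,4], I[4,4]^2.
μ_θ-semistable layers: μ^(1)=7/2; μ^(2)=-1; μ^(3)=-19

((1, 1, 2, 2); (0, 0, 0, 2); (0, 1, 0, 0))


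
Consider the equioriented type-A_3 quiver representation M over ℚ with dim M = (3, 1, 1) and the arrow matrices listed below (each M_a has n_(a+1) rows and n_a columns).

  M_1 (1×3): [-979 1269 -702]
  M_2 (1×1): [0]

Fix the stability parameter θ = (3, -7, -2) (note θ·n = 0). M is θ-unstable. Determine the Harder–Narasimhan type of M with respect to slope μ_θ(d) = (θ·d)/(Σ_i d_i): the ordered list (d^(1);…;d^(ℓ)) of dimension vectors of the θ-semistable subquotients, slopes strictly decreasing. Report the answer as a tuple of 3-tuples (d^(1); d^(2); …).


Via rank(M_{q-1}∘⋯∘M_p): M ≅ I[1,1]^2, I[1,2], I[3,3].
μ_θ-semistable layers: μ^(1)=3; μ^(2)=-2

((2, 0, 0); (1, 1, 1))


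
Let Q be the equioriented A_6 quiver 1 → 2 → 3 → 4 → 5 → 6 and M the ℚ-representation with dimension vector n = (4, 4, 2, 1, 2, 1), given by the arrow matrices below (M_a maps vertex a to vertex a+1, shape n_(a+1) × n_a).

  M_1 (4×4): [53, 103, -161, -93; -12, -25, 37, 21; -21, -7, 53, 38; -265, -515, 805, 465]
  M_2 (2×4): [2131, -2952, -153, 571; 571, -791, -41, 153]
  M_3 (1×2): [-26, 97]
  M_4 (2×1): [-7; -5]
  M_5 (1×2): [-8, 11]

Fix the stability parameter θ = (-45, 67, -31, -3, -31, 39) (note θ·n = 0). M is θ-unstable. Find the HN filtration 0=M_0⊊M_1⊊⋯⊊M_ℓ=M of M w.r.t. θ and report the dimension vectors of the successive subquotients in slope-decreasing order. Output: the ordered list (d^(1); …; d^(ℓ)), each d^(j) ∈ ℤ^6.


Interval decomposition of M: I[1,1], I[1,2], I[1,3], I[1,6], I[2,2], I[5,5].
HN type (ℓ=6): μ^(1)=67; μ^(2)=39; μ^(3)=18; μ^(4)=1/2; μ^(5)=-31; μ^(6)=-45

((0, 2, 0, 0, 0, 0); (0, 0, 0, 0, 0, 1); (0, 1, 1, 0, 0, 0); (0, 1, 1, 1, 1, 0); (0, 0, 0, 0, 1, 0); (4, 0, 0, 0, 0, 0))


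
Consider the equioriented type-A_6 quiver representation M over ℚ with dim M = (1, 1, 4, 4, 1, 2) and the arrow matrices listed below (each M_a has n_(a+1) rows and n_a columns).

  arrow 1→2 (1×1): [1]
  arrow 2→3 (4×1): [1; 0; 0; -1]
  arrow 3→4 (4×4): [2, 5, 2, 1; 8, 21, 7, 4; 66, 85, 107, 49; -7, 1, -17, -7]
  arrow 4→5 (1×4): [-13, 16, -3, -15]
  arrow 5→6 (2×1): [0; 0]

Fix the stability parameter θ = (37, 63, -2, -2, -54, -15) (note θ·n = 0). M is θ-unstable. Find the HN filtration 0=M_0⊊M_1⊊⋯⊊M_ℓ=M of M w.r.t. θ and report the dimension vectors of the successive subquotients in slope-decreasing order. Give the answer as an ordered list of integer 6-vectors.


Barcode: M ≅ I[1,4], I[3,4]^2, I[3,5], I[6,6]^2. HN layers by μ_θ (4 steps, strictly decreasing):
  μ^(1)=24; μ^(2)=-2; μ^(3)=-15; μ^(4)=-58/3

((1, 1, 1, 1, 0, 0); (0, 0, 2, 2, 0, 0); (0, 0, 0, 0, 0, 2); (0, 0, 1, 1, 1, 0))


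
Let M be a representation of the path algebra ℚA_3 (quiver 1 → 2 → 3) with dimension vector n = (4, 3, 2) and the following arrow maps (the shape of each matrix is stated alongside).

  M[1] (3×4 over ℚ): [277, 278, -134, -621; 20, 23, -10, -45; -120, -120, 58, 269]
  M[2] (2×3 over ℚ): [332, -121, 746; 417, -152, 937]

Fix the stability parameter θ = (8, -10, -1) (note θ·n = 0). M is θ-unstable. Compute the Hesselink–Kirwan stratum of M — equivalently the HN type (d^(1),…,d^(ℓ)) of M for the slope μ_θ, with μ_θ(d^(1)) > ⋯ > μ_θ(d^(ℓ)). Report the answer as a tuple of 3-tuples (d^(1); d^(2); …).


Via rank(M_{q-1}∘⋯∘M_p): M ≅ I[1,1], I[1,2], I[1,3]^2.
μ_θ-semistable layers: μ^(1)=8; μ^(2)=-1

((1, 0, 0); (3, 3, 2))


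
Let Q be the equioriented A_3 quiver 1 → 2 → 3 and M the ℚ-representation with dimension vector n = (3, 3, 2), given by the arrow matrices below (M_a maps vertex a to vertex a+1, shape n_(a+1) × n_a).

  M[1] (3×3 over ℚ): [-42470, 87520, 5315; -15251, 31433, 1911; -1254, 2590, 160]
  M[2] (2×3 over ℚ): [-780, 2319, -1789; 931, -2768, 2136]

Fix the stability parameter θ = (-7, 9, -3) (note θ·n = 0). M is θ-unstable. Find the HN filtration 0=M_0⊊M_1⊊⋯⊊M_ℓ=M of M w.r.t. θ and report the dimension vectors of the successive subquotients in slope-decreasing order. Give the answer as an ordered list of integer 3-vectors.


Interval decomposition of M: I[1,1], I[1,3]^2, I[2,2].
HN type (ℓ=3): μ^(1)=9; μ^(2)=3; μ^(3)=-7

((0, 1, 0); (0, 2, 2); (3, 0, 0))


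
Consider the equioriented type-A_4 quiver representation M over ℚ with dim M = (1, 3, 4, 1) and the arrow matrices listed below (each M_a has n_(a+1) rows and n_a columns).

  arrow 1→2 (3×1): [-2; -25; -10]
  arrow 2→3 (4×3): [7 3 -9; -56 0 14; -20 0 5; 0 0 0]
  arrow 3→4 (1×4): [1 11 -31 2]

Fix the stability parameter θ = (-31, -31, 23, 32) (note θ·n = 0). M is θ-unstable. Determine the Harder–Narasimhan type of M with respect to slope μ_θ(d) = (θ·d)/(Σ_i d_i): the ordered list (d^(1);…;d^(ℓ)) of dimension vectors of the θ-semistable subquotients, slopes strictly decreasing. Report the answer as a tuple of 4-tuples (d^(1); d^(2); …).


Interval decomposition of M: I[1,4], I[2,2], I[2,3], I[3,3]^2.
HN type (ℓ=3): μ^(1)=32; μ^(2)=23; μ^(3)=-31

((0, 0, 0, 1); (0, 0, 4, 0); (1, 3, 0, 0))


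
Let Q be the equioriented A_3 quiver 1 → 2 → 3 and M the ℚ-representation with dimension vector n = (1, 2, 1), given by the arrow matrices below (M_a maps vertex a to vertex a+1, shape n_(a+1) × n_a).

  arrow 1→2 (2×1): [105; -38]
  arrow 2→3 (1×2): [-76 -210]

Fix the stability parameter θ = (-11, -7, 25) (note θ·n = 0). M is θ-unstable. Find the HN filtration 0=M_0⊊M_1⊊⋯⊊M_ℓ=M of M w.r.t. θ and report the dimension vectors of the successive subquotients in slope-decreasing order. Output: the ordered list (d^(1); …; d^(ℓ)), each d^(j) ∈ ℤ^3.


Via rank(M_{q-1}∘⋯∘M_p): M ≅ I[1,2], I[2,3].
μ_θ-semistable layers: μ^(1)=25; μ^(2)=-7; μ^(3)=-11

((0, 0, 1); (0, 2, 0); (1, 0, 0))


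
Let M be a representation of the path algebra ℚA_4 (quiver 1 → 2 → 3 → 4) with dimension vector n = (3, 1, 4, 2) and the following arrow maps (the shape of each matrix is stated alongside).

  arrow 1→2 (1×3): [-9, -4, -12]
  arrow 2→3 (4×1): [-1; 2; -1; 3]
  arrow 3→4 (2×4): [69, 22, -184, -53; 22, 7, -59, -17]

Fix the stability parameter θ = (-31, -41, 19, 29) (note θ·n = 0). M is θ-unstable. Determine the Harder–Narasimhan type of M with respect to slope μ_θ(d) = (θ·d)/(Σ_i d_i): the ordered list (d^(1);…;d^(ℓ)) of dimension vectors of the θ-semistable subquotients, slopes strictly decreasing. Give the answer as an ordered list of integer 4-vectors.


Via rank(M_{q-1}∘⋯∘M_p): M ≅ I[1,1]^2, I[1,3], I[3,3], I[3,4]^2.
μ_θ-semistable layers: μ^(1)=29; μ^(2)=19; μ^(3)=-31; μ^(4)=-36

((0, 0, 0, 2); (0, 0, 4, 0); (2, 0, 0, 0); (1, 1, 0, 0))


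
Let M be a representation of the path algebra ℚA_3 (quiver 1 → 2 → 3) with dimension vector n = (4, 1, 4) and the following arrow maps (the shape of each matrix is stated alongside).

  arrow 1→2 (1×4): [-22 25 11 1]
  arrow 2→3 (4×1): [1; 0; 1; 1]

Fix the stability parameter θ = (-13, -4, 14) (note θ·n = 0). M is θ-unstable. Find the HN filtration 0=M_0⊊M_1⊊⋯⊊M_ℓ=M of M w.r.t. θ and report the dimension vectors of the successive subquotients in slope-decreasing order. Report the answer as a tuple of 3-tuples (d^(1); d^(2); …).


Via rank(M_{q-1}∘⋯∘M_p): M ≅ I[1,1]^3, I[1,3], I[3,3]^3.
μ_θ-semistable layers: μ^(1)=14; μ^(2)=-4; μ^(3)=-13

((0, 0, 4); (0, 1, 0); (4, 0, 0))


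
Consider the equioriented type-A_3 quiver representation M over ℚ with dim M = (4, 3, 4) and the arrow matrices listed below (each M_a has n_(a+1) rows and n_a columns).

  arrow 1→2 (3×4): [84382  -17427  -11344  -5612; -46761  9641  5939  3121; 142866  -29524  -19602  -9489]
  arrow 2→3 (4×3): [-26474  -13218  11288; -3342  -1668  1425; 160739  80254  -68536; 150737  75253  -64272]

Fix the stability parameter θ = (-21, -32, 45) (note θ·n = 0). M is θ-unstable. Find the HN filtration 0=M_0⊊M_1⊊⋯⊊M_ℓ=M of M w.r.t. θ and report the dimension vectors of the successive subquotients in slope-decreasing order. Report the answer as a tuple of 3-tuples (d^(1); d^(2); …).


Barcode: M ≅ I[1,1], I[1,3]^3, I[3,3]. HN layers by μ_θ (3 steps, strictly decreasing):
  μ^(1)=45; μ^(2)=-21; μ^(3)=-53/2

((0, 0, 4); (1, 0, 0); (3, 3, 0))


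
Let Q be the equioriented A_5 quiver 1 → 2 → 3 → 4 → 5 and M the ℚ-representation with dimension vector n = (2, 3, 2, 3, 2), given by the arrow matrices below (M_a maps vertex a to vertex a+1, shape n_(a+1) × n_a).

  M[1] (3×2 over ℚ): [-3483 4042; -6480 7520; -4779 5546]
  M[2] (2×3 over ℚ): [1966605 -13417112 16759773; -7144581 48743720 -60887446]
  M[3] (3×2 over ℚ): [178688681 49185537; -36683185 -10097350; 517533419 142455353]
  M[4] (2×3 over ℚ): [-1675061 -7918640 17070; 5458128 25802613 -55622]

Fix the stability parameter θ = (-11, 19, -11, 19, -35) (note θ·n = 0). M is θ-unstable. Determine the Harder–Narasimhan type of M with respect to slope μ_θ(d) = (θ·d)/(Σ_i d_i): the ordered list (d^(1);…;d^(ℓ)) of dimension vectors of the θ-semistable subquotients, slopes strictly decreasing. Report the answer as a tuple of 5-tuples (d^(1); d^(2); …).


Via rank(M_{q-1}∘⋯∘M_p): M ≅ I[1,1], I[1,5], I[2,2], I[2,5], I[4,4].
μ_θ-semistable layers: μ^(1)=19; μ^(2)=-2; μ^(3)=-11

((0, 1, 0, 1, 0); (0, 2, 2, 2, 2); (2, 0, 0, 0, 0))


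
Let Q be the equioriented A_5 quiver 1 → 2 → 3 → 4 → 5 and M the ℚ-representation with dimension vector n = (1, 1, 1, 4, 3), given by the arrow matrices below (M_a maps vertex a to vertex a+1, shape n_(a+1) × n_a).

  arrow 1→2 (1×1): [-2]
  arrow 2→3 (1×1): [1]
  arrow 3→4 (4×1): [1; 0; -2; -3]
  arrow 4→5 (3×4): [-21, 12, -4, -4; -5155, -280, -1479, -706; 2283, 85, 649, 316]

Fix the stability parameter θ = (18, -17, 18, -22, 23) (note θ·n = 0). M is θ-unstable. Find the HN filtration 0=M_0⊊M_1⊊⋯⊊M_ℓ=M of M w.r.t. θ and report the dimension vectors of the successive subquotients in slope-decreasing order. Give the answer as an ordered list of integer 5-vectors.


Via rank(M_{q-1}∘⋯∘M_p): M ≅ I[1,5], I[4,4], I[4,5]^2.
μ_θ-semistable layers: μ^(1)=23; μ^(2)=-3/4; μ^(3)=-22

((0, 0, 0, 0, 3); (1, 1, 1, 1, 0); (0, 0, 0, 3, 0))


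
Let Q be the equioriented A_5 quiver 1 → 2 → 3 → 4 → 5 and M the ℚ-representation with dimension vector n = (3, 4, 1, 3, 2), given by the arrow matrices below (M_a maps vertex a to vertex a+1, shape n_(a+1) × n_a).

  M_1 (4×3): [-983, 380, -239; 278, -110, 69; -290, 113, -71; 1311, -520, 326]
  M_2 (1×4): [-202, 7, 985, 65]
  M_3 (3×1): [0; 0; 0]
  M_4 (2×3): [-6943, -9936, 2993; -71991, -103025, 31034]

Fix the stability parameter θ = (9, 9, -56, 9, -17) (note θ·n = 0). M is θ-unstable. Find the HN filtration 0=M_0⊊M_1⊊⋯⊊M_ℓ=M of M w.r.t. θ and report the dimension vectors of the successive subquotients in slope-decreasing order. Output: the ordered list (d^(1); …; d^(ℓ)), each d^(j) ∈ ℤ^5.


Barcode: M ≅ I[1,2]^2, I[1,3], I[2,2], I[4,4], I[4,5]^2. HN layers by μ_θ (3 steps, strictly decreasing):
  μ^(1)=9; μ^(2)=-4; μ^(3)=-38/3

((2, 3, 0, 1, 0); (0, 0, 0, 2, 2); (1, 1, 1, 0, 0))


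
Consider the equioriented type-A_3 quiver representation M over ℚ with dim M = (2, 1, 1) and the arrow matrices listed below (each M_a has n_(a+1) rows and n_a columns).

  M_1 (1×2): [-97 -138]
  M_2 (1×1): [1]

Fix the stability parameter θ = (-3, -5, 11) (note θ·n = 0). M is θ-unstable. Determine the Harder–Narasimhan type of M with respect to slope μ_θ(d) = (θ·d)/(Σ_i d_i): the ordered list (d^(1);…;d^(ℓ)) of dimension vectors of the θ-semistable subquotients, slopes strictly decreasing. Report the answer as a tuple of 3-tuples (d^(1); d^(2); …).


Via rank(M_{q-1}∘⋯∘M_p): M ≅ I[1,1], I[1,3].
μ_θ-semistable layers: μ^(1)=11; μ^(2)=-3; μ^(3)=-4

((0, 0, 1); (1, 0, 0); (1, 1, 0))


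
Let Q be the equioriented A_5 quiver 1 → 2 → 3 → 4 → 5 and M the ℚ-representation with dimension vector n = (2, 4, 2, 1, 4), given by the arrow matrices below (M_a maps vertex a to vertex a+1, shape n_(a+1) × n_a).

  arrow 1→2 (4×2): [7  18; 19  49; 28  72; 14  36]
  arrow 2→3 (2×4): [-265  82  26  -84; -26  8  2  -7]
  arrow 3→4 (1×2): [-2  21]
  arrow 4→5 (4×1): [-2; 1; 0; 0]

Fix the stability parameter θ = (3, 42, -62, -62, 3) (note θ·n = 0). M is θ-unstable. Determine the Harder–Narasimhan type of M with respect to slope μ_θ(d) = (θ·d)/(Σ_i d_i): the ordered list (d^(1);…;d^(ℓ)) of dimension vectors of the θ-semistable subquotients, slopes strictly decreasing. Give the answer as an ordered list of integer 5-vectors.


Barcode: M ≅ I[1,3], I[1,5], I[2,2]^2, I[5,5]^3. HN layers by μ_θ (4 steps, strictly decreasing):
  μ^(1)=42; μ^(2)=3; μ^(3)=-17/3; μ^(4)=-79/4

((0, 2, 0, 0, 0); (0, 0, 0, 0, 4); (1, 1, 1, 0, 0); (1, 1, 1, 1, 0))


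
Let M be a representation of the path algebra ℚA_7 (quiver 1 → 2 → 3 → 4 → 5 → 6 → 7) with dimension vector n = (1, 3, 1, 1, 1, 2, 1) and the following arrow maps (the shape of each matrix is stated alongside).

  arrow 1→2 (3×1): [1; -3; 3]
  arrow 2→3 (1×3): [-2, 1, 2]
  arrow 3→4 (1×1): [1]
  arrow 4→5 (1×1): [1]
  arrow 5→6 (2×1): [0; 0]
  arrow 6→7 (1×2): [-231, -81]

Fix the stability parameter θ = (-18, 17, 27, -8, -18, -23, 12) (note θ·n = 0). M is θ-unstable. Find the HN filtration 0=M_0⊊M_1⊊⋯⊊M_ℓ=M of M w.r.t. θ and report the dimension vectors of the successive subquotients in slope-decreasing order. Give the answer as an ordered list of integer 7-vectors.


Interval decomposition of M: I[1,5], I[2,2]^2, I[6,6], I[6,7].
HN type (ℓ=5): μ^(1)=17; μ^(2)=12; μ^(3)=9/2; μ^(4)=-18; μ^(5)=-23

((0, 2, 0, 0, 0, 0, 0); (0, 0, 0, 0, 0, 0, 1); (0, 1, 1, 1, 1, 0, 0); (1, 0, 0, 0, 0, 0, 0); (0, 0, 0, 0, 0, 2, 0))


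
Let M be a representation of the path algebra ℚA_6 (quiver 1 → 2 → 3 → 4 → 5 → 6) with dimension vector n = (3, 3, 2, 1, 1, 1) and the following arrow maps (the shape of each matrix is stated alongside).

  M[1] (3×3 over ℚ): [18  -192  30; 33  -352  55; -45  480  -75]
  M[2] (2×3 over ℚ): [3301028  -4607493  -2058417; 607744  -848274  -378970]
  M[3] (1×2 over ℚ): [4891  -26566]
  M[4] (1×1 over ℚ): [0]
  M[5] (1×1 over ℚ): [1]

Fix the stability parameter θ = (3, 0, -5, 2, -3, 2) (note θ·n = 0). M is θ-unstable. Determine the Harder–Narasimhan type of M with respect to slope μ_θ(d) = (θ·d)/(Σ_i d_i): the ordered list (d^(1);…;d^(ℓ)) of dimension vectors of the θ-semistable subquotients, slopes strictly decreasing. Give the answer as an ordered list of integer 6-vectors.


Via rank(M_{q-1}∘⋯∘M_p): M ≅ I[1,1]^2, I[1,2], I[2,3], I[2,4], I[5,6].
μ_θ-semistable layers: μ^(1)=3; μ^(2)=2; μ^(3)=3/2; μ^(4)=-5/2; μ^(5)=-3

((2, 0, 0, 0, 0, 0); (0, 0, 0, 1, 0, 1); (1, 1, 0, 0, 0, 0); (0, 2, 2, 0, 0, 0); (0, 0, 0, 0, 1, 0))


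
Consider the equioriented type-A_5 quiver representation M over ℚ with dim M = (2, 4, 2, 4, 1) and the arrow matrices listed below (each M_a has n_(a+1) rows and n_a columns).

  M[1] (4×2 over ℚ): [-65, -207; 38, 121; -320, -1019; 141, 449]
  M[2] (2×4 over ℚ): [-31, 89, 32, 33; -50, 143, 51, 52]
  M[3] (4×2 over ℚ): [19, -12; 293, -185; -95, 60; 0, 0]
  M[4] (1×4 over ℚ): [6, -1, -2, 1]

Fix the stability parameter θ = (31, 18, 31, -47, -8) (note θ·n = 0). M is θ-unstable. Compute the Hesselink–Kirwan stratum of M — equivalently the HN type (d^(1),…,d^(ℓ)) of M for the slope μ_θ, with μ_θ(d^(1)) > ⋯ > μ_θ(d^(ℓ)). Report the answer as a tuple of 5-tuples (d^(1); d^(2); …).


Barcode: M ≅ I[1,2], I[1,5], I[2,2], I[2,4], I[4,4]^2. HN layers by μ_θ (5 steps, strictly decreasing):
  μ^(1)=49/2; μ^(2)=18; μ^(3)=5; μ^(4)=2/3; μ^(5)=-47

((1, 1, 0, 0, 0); (0, 1, 0, 0, 0); (1, 1, 1, 1, 1); (0, 1, 1, 1, 0); (0, 0, 0, 2, 0))


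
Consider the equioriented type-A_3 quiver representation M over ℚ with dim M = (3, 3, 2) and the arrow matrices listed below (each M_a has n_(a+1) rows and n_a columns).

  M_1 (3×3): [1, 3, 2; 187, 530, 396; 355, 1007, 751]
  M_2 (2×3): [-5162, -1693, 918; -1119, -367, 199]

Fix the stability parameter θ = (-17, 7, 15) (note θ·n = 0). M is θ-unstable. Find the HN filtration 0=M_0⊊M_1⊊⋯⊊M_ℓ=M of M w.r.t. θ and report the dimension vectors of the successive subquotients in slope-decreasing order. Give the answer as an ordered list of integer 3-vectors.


Via rank(M_{q-1}∘⋯∘M_p): M ≅ I[1,2], I[1,3]^2.
μ_θ-semistable layers: μ^(1)=15; μ^(2)=7; μ^(3)=-17

((0, 0, 2); (0, 3, 0); (3, 0, 0))


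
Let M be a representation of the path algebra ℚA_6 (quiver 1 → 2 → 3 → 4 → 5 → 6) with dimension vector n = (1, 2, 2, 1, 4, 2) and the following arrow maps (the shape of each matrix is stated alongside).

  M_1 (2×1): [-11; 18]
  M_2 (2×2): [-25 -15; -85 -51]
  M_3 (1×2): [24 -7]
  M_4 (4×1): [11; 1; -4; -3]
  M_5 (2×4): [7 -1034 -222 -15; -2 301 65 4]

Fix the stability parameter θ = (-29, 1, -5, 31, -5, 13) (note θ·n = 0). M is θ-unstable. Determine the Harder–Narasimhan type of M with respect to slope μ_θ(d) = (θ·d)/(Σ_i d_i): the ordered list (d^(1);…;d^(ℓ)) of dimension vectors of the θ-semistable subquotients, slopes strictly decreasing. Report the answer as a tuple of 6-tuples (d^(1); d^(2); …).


Via rank(M_{q-1}∘⋯∘M_p): M ≅ I[1,6], I[2,2], I[3,3], I[5,5]^2, I[5,6].
μ_θ-semistable layers: μ^(1)=13; μ^(2)=1; μ^(3)=-2; μ^(4)=-5; μ^(5)=-29

((0, 0, 0, 1, 1, 2); (0, 1, 0, 0, 0, 0); (0, 1, 1, 0, 0, 0); (0, 0, 1, 0, 3, 0); (1, 0, 0, 0, 0, 0))


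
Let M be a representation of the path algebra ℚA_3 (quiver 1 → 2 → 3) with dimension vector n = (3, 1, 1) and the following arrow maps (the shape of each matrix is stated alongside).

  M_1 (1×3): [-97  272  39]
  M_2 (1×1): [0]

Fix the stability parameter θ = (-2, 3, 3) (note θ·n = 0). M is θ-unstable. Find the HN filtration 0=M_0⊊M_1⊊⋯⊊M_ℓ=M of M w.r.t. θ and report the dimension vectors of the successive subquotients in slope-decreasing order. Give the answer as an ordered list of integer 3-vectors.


Via rank(M_{q-1}∘⋯∘M_p): M ≅ I[1,1]^2, I[1,2], I[3,3].
μ_θ-semistable layers: μ^(1)=3; μ^(2)=-2

((0, 1, 1); (3, 0, 0))


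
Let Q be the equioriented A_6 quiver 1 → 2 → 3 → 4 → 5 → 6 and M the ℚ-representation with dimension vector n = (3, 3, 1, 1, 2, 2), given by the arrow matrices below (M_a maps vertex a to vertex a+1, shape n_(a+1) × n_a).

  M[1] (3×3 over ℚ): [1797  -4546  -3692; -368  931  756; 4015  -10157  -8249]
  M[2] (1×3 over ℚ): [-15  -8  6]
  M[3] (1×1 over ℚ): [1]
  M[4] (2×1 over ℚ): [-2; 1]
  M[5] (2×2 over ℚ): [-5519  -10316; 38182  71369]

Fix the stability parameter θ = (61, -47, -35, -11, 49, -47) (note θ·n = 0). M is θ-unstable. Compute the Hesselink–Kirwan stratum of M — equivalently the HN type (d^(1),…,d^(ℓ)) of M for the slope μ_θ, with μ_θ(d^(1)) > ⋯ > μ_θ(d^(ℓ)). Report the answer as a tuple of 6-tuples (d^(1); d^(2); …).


Via rank(M_{q-1}∘⋯∘M_p): M ≅ I[1,2]^2, I[1,6], I[5,6].
μ_θ-semistable layers: μ^(1)=7; μ^(2)=1; μ^(3)=-8

((2, 2, 0, 0, 0, 0); (0, 0, 0, 0, 2, 2); (1, 1, 1, 1, 0, 0))


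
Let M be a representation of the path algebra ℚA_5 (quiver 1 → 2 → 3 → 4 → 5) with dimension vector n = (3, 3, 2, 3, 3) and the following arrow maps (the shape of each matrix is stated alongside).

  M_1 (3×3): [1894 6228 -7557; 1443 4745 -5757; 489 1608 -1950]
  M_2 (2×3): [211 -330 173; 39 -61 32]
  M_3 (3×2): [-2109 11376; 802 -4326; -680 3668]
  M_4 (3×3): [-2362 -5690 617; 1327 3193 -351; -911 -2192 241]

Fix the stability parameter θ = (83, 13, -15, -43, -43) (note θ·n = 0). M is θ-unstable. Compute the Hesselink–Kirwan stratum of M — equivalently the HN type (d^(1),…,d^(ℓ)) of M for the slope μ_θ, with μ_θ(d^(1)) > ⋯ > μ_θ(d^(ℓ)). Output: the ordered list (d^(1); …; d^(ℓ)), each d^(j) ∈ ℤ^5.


Barcode: M ≅ I[1,2], I[1,5]^2, I[4,5]. HN layers by μ_θ (3 steps, strictly decreasing):
  μ^(1)=48; μ^(2)=-1; μ^(3)=-43

((1, 1, 0, 0, 0); (2, 2, 2, 2, 2); (0, 0, 0, 1, 1))
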